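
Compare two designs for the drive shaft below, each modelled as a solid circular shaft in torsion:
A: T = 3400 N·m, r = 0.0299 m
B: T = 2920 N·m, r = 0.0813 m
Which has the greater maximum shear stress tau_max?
Model: a solid circular shaft in torsion, so tau_max = (2·T) / (π·r^3) (SI units).
  A: tau_max = (2 × 3400) / (π × 0.0299^3) = 8.097 × 10⁷ Pa = 80.97 MPa
  B: tau_max = (2 × 2920) / (π × 0.0813^3) = 3.459 × 10⁶ Pa = 3.459 MPa
80.97 MPa > 3.459 MPa, so A is larger.
Final answer: A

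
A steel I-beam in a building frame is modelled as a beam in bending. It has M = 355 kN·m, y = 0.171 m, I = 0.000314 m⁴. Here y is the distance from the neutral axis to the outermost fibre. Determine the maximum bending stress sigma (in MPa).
Model: a beam in bending, so sigma = (M·y) / I.
Convert to SI units:
  M = 355 kN·m = 355000 N·m
Substitute:
  sigma = (355000 × 0.171) / 0.000314
  sigma = 1.933 × 10⁸ Pa
Convert: sigma = 1.933 × 10⁸ Pa = 193.3 MPa
Final answer: sigma = 193.3 MPa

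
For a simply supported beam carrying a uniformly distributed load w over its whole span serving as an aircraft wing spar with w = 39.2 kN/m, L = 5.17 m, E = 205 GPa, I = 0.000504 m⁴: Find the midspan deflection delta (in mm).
Model: a simply supported beam carrying a uniformly distributed load w over its whole span, so delta = (5·w·L^4) / (384·E·I).
Convert to SI units:
  w = 39.2 kN/m = 39200 N/m
  E = 205 GPa = 2.05 × 10¹¹ Pa
Substitute:
  delta = (5 × 39200 × 5.17^4) / (384 × (2.05 × 10¹¹) × 0.000504)
  delta = 0.003529 m
Convert: delta = 0.003529 m = 3.529 mm
Final answer: delta = 3.529 mm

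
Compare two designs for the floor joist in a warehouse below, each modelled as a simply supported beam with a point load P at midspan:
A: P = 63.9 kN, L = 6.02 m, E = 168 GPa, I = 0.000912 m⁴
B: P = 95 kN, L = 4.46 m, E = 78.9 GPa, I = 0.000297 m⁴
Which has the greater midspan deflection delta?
Model: a simply supported beam with a point load P at midspan, so delta = (P·L^3) / (48·E·I) (SI units).
  A: delta = (63900 × 6.02^3) / (48 × (1.68 × 10¹¹) × 0.000912) = 0.001896 m = 1.896 mm
  B: delta = (95000 × 4.46^3) / (48 × (7.89 × 10¹⁰) × 0.000297) = 0.007493 m = 7.493 mm
7.493 mm > 1.896 mm, so B is larger.
Final answer: B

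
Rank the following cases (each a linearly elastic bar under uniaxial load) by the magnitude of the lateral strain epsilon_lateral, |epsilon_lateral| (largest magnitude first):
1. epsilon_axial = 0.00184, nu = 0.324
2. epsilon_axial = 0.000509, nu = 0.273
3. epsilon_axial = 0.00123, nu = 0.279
Model: a linearly elastic bar under uniaxial load, so epsilon_lateral = -nu·epsilon_axial (SI units).
  Case 1: epsilon_lateral = -(0.324 × 0.00184) = -0.0005962
  Case 2: epsilon_lateral = -(0.273 × 0.000509) = -0.000139
  Case 3: epsilon_lateral = -(0.279 × 0.00123) = -0.0003432
Ordering by |epsilon_lateral|: 0.0005962 (case 1) > 0.0003432 (case 3) > 0.000139 (case 2)
Final answer: 1, 3, 2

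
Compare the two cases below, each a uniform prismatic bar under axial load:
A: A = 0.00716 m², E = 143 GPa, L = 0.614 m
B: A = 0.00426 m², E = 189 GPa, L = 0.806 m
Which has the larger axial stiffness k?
Model: a uniform prismatic bar under axial load, so k = (A·E) / L (SI units).
  A: k = (0.00716 × (1.43 × 10¹¹)) / 0.614 = 1.668 × 10⁹ N/m = 1668 MN/m
  B: k = (0.00426 × (1.89 × 10¹¹)) / 0.806 = 9.989 × 10⁸ N/m = 998.9 MN/m
1668 MN/m > 998.9 MN/m, so A is larger.
Final answer: A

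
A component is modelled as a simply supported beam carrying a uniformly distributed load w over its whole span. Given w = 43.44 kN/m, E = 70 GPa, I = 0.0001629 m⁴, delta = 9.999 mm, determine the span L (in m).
Model: a simply supported beam carrying a uniformly distributed load w over its whole span, so delta = (5·w·L^4) / (384·E·I).
Solve for L: L = ((384·delta·E·I) / (5·w))^(1/4).
Convert to SI units:
  w = 43.44 kN/m = 43440 N/m
  E = 70 GPa = 7 × 10¹⁰ Pa
  delta = 9.999 mm = 0.009999 m
Substitute:
  L = ((384 × 0.009999 × (7 × 10¹⁰) × 0.0001629) / (5 × 43440))^(1/4)
  L = 3.768 m
Final answer: L = 3.768 m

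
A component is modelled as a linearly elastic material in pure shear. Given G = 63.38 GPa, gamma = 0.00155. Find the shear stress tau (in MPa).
Model: a linearly elastic material in pure shear, so tau = G·gamma.
Convert to SI units:
  G = 63.38 GPa = 6.338 × 10¹⁰ Pa
Substitute:
  tau = (6.338 × 10¹⁰) × 0.00155
  tau = 9.824 × 10⁷ Pa
Convert: tau = 9.824 × 10⁷ Pa = 98.24 MPa
Final answer: tau = 98.24 MPa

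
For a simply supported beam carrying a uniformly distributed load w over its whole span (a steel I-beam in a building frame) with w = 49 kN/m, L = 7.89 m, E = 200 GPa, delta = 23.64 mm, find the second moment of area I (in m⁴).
Model: a simply supported beam carrying a uniformly distributed load w over its whole span, so delta = (5·w·L^4) / (384·E·I).
Solve for I: I = (5·w·L^4) / (384·delta·E).
Convert to SI units:
  w = 49 kN/m = 49000 N/m
  E = 200 GPa = 2 × 10¹¹ Pa
  delta = 23.64 mm = 0.02364 m
Substitute:
  I = (5 × 49000 × 7.89^4) / (384 × 0.02364 × (2 × 10¹¹))
  I = 0.000523 m⁴
Final answer: I = 0.000523 m⁴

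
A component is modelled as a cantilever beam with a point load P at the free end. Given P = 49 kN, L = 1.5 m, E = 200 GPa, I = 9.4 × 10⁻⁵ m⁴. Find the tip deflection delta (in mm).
Model: a cantilever beam with a point load P at the free end, so delta = (P·L^3) / (3·E·I).
Convert to SI units:
  P = 49 kN = 49000 N
  E = 200 GPa = 2 × 10¹¹ Pa
Substitute:
  delta = (49000 × 1.5^3) / (3 × (2 × 10¹¹) × (9.4 × 10⁻⁵))
  delta = 0.002932 m
Convert: delta = 0.002932 m = 2.932 mm
Final answer: delta = 2.932 mm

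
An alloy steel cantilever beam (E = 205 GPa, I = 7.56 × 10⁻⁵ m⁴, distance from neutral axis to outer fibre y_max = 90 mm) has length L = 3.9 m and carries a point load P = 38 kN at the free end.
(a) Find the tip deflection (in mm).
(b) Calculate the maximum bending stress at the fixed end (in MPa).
(a) Tip deflection of a cantilever with an end point load: δ = P·L^3 / (3·E·I). Convert P = 38 kN = 38000 N, E = 205 GPa = 2.05 × 10¹¹ Pa.
  δ = (38000 × 3.9^3) / (3 × (2.05 × 10¹¹) × (7.56 × 10⁻⁵)) = 0.04848 m = 48.48 mm
(b) Maximum bending moment at the fixed end: M = P·L = 38000 × 3.9 = 148200 N·m. Convert y_max = 90 mm = 0.09 m.
  σ = M·y_max / I = (148200 × 0.09) / (7.56 × 10⁻⁵) = 1.764 × 10⁸ Pa = 176.4 MPa
Final answer: (a) δ = 48.48 mm, (b) σ = 176.4 MPa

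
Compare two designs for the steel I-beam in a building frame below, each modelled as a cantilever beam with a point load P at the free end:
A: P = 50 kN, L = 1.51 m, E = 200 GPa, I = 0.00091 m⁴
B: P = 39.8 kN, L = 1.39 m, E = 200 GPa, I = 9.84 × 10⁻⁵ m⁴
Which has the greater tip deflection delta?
Model: a cantilever beam with a point load P at the free end, so delta = (P·L^3) / (3·E·I) (SI units).
  A: delta = (50000 × 1.51^3) / (3 × (2 × 10¹¹) × 0.00091) = 0.0003153 m = 0.3153 mm
  B: delta = (39800 × 1.39^3) / (3 × (2 × 10¹¹) × (9.84 × 10⁻⁵)) = 0.00181 m = 1.81 mm
1.81 mm > 0.3153 mm, so B is larger.
Final answer: B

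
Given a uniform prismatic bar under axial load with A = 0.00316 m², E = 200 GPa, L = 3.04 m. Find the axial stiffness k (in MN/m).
Model: a uniform prismatic bar under axial load, so k = (A·E) / L.
Convert to SI units:
  E = 200 GPa = 2 × 10¹¹ Pa
Substitute:
  k = (0.00316 × (2 × 10¹¹)) / 3.04
  k = 2.079 × 10⁸ N/m
Convert: k = 2.079 × 10⁸ N/m = 207.9 MN/m
Final answer: k = 207.9 MN/m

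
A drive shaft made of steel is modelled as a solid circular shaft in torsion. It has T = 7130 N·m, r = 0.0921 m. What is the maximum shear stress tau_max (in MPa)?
Model: a solid circular shaft in torsion, so tau_max = (2·T) / (π·r^3).
Substitute:
  tau_max = (2 × 7130) / (π × 0.0921^3)
  tau_max = 5.81 × 10⁶ Pa
Convert: tau_max = 5.81 × 10⁶ Pa = 5.81 MPa
Final answer: tau_max = 5.81 MPa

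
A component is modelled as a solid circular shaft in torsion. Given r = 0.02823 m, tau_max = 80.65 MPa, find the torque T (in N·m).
Model: a solid circular shaft in torsion, so tau_max = (2·T) / (π·r^3).
Solve for T: T = (π·tau_max·r^3) / 2.
Convert to SI units:
  tau_max = 80.65 MPa = 8.065 × 10⁷ Pa
Substitute:
  T = (π × (8.065 × 10⁷) × 0.02823^3) / 2
  T = 2850 N·m
Final answer: T = 2850 N·m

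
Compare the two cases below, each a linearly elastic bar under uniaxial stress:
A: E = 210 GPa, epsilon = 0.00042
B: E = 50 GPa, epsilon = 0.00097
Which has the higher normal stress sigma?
Model: a linearly elastic bar under uniaxial stress, so sigma = E·epsilon (SI units).
  A: sigma = (2.1 × 10¹¹) × 0.00042 = 8.82 × 10⁷ Pa = 88.2 MPa
  B: sigma = (5 × 10¹⁰) × 0.00097 = 4.85 × 10⁷ Pa = 48.5 MPa
88.2 MPa > 48.5 MPa, so A is larger.
Final answer: A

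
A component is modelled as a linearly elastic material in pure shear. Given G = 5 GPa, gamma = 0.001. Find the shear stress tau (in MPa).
Model: a linearly elastic material in pure shear, so tau = G·gamma.
Convert to SI units:
  G = 5 GPa = 5 × 10⁹ Pa
Substitute:
  tau = (5 × 10⁹) × 0.001
  tau = 5 × 10⁶ Pa
Convert: tau = 5 × 10⁶ Pa = 5 MPa
Final answer: tau = 5 MPa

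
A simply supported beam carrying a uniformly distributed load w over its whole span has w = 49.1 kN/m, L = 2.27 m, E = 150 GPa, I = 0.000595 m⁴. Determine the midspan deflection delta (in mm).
Model: a simply supported beam carrying a uniformly distributed load w over its whole span, so delta = (5·w·L^4) / (384·E·I).
Convert to SI units:
  w = 49.1 kN/m = 49100 N/m
  E = 150 GPa = 1.5 × 10¹¹ Pa
Substitute:
  delta = (5 × 49100 × 2.27^4) / (384 × (1.5 × 10¹¹) × 0.000595)
  delta = 0.0001902 m
Convert: delta = 0.0001902 m = 0.1902 mm
Final answer: delta = 0.1902 mm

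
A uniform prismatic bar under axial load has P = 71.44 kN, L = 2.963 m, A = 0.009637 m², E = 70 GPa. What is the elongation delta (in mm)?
Model: a uniform prismatic bar under axial load, so delta = (P·L) / (A·E).
Convert to SI units:
  P = 71.44 kN = 71440 N
  E = 70 GPa = 7 × 10¹⁰ Pa
Substitute:
  delta = (71440 × 2.963) / (0.009637 × (7 × 10¹⁰))
  delta = 0.0003138 m
Convert: delta = 0.0003138 m = 0.3138 mm
Final answer: delta = 0.3138 mm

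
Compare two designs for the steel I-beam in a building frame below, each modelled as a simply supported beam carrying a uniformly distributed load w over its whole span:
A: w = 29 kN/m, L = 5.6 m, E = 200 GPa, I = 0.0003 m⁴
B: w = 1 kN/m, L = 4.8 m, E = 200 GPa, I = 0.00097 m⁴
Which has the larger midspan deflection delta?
Model: a simply supported beam carrying a uniformly distributed load w over its whole span, so delta = (5·w·L^4) / (384·E·I) (SI units).
  A: delta = (5 × 29000 × 5.6^4) / (384 × (2 × 10¹¹) × 0.0003) = 0.006189 m = 6.189 mm
  B: delta = (5 × 1000 × 4.8^4) / (384 × (2 × 10¹¹) × 0.00097) = 3.563 × 10⁻⁵ m = 0.03563 mm
6.189 mm > 0.03563 mm, so A is larger.
Final answer: A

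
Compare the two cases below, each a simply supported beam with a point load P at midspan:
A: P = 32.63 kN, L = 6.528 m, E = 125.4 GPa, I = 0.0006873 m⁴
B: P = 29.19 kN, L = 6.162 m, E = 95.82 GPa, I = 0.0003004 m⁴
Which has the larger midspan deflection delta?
Model: a simply supported beam with a point load P at midspan, so delta = (P·L^3) / (48·E·I) (SI units).
  A: delta = (32630 × 6.528^3) / (48 × (1.254 × 10¹¹) × 0.0006873) = 0.002194 m = 2.194 mm
  B: delta = (29190 × 6.162^3) / (48 × (9.582 × 10¹⁰) × 0.0003004) = 0.004943 m = 4.943 mm
4.943 mm > 2.194 mm, so B is larger.
Final answer: B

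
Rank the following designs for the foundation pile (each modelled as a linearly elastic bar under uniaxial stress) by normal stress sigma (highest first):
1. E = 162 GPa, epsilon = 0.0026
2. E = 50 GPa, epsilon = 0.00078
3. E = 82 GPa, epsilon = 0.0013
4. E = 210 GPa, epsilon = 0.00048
Model: a linearly elastic bar under uniaxial stress, so sigma = E·epsilon (SI units).
  Case 1: sigma = (1.62 × 10¹¹) × 0.0026 = 4.212 × 10⁸ Pa = 421.2 MPa
  Case 2: sigma = (5 × 10¹⁰) × 0.00078 = 3.9 × 10⁷ Pa = 39 MPa
  Case 3: sigma = (8.2 × 10¹⁰) × 0.0013 = 1.066 × 10⁸ Pa = 106.6 MPa
  Case 4: sigma = (2.1 × 10¹¹) × 0.00048 = 1.008 × 10⁸ Pa = 100.8 MPa
Ordering: 421.2 MPa (case 1) > 106.6 MPa (case 3) > 100.8 MPa (case 4) > 39 MPa (case 2)
Final answer: 1, 3, 4, 2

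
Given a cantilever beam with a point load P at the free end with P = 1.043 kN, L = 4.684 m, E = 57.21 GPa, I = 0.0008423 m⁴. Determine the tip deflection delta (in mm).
Model: a cantilever beam with a point load P at the free end, so delta = (P·L^3) / (3·E·I).
Convert to SI units:
  P = 1.043 kN = 1043 N
  E = 57.21 GPa = 5.721 × 10¹⁰ Pa
Substitute:
  delta = (1043 × 4.684^3) / (3 × (5.721 × 10¹⁰) × 0.0008423)
  delta = 0.0007414 m
Convert: delta = 0.0007414 m = 0.7414 mm
Final answer: delta = 0.7414 mm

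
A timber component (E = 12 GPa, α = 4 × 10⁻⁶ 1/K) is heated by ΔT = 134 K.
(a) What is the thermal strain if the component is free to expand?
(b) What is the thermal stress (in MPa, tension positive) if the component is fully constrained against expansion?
(a) Free thermal strain ε_th = α·ΔT = (4 × 10⁻⁶) × 134 = 0.000536
(b) Fully constrained, the expansion is suppressed, so σ = -E·α·ΔT. Convert E = 12 GPa = 1.2 × 10¹⁰ Pa.
  σ = -(1.2 × 10¹⁰) × (4 × 10⁻⁶) × 134 = -6.432 × 10⁶ Pa = -6.432 MPa (compressive)
Final answer: (a) ε_th = 0.000536, (b) σ = -6.432 MPa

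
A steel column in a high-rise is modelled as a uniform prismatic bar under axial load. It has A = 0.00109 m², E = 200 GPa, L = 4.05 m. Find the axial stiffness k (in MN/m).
Model: a uniform prismatic bar under axial load, so k = (A·E) / L.
Convert to SI units:
  E = 200 GPa = 2 × 10¹¹ Pa
Substitute:
  k = (0.00109 × (2 × 10¹¹)) / 4.05
  k = 5.383 × 10⁷ N/m
Convert: k = 5.383 × 10⁷ N/m = 53.83 MN/m
Final answer: k = 53.83 MN/m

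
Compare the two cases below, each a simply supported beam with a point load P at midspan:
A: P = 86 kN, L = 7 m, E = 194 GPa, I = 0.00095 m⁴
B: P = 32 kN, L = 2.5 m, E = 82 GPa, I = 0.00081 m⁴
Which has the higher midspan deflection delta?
Model: a simply supported beam with a point load P at midspan, so delta = (P·L^3) / (48·E·I) (SI units).
  A: delta = (86000 × 7^3) / (48 × (1.94 × 10¹¹) × 0.00095) = 0.003334 m = 3.334 mm
  B: delta = (32000 × 2.5^3) / (48 × (8.2 × 10¹⁰) × 0.00081) = 0.0001568 m = 0.1568 mm
3.334 mm > 0.1568 mm, so A is larger.
Final answer: A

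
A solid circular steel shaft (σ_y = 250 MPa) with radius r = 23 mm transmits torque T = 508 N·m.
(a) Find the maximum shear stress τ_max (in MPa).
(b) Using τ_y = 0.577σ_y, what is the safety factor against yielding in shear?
(a) For a solid circular shaft, τ_max = T·r/J with J = π·r^4/2, i.e. τ_max = 2·T / (π·r^3). Convert r = 23 mm = 0.023 m.
  τ_max = (2 × 508) / (π × 0.023^3) = 2.658 × 10⁷ Pa = 26.58 MPa
(b) τ_y = 0.577 × 250 = 144.25 MPa
  SF = τ_y/τ_max = 144.25 / 26.58 = 5.427
Final answer: (a) τ_max = 26.58 MPa, (b) SF = 5.427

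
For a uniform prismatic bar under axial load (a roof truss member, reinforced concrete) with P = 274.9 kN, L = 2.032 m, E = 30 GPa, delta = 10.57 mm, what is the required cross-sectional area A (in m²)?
Model: a uniform prismatic bar under axial load, so delta = (P·L) / (A·E).
Solve for A: A = (P·L) / (delta·E).
Convert to SI units:
  P = 274.9 kN = 274900 N
  E = 30 GPa = 3 × 10¹⁰ Pa
  delta = 10.57 mm = 0.01057 m
Substitute:
  A = (274900 × 2.032) / (0.01057 × (3 × 10¹⁰))
  A = 0.001762 m²
Final answer: A = 0.001762 m²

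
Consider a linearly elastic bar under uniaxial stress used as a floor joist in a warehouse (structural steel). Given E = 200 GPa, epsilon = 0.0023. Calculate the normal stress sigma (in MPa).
Model: a linearly elastic bar under uniaxial stress, so sigma = E·epsilon.
Convert to SI units:
  E = 200 GPa = 2 × 10¹¹ Pa
Substitute:
  sigma = (2 × 10¹¹) × 0.0023
  sigma = 4.6 × 10⁸ Pa
Convert: sigma = 4.6 × 10⁸ Pa = 460 MPa
Final answer: sigma = 460 MPa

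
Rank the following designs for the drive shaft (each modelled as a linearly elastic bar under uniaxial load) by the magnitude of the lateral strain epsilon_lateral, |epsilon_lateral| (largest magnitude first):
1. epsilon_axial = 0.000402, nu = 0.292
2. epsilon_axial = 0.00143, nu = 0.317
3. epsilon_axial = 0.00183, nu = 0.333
Model: a linearly elastic bar under uniaxial load, so epsilon_lateral = -nu·epsilon_axial (SI units).
  Case 1: epsilon_lateral = -(0.292 × 0.000402) = -0.0001174
  Case 2: epsilon_lateral = -(0.317 × 0.00143) = -0.0004533
  Case 3: epsilon_lateral = -(0.333 × 0.00183) = -0.0006094
Ordering by |epsilon_lateral|: 0.0006094 (case 3) > 0.0004533 (case 2) > 0.0001174 (case 1)
Final answer: 3, 2, 1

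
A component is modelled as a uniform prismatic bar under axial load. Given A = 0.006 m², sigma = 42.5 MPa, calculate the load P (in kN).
Model: a uniform prismatic bar under axial load, so sigma = P / A.
Solve for P: P = sigma·A.
Convert to SI units:
  sigma = 42.5 MPa = 4.25 × 10⁷ Pa
Substitute:
  P = (4.25 × 10⁷) × 0.006
  P = 255000 N
Convert: P = 255000 N = 255 kN
Final answer: P = 255 kN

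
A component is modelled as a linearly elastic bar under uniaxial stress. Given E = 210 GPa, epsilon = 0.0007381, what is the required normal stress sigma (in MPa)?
Model: a linearly elastic bar under uniaxial stress, so epsilon = sigma / E.
Solve for sigma: sigma = epsilon·E.
Convert to SI units:
  E = 210 GPa = 2.1 × 10¹¹ Pa
Substitute:
  sigma = 0.0007381 × (2.1 × 10¹¹)
  sigma = 1.55 × 10⁸ Pa
Convert: sigma = 1.55 × 10⁸ Pa = 155 MPa
Final answer: sigma = 155 MPa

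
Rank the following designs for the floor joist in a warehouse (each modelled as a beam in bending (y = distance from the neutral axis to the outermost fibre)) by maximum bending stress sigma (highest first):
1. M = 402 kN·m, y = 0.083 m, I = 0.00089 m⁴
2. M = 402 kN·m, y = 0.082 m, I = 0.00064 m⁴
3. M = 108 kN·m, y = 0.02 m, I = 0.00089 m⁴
Model: a beam in bending (y = distance from the neutral axis to the outermost fibre), so sigma = (M·y) / I (SI units).
  Case 1: sigma = (402000 × 0.083) / 0.00089 = 3.749 × 10⁷ Pa = 37.49 MPa
  Case 2: sigma = (402000 × 0.082) / 0.00064 = 5.151 × 10⁷ Pa = 51.51 MPa
  Case 3: sigma = (108000 × 0.02) / 0.00089 = 2.427 × 10⁶ Pa = 2.427 MPa
Ordering: 51.51 MPa (case 2) > 37.49 MPa (case 1) > 2.427 MPa (case 3)
Final answer: 2, 1, 3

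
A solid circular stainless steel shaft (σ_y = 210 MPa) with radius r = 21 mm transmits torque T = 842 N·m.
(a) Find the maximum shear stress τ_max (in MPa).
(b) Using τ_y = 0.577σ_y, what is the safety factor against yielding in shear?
(a) For a solid circular shaft, τ_max = T·r/J with J = π·r^4/2, i.e. τ_max = 2·T / (π·r^3). Convert r = 21 mm = 0.021 m.
  τ_max = (2 × 842) / (π × 0.021^3) = 5.788 × 10⁷ Pa = 57.88 MPa
(b) τ_y = 0.577 × 210 = 121.17 MPa
  SF = τ_y/τ_max = 121.17 / 57.88 = 2.093
Final answer: (a) τ_max = 57.88 MPa, (b) SF = 2.093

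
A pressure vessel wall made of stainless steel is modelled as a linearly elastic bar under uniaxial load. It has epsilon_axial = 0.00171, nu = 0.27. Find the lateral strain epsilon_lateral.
Model: a linearly elastic bar under uniaxial load, so epsilon_lateral = -nu·epsilon_axial.
Substitute:
  epsilon_lateral = -(0.27 × 0.00171)
  epsilon_lateral = -0.0004617
Final answer: epsilon_lateral = -0.0004617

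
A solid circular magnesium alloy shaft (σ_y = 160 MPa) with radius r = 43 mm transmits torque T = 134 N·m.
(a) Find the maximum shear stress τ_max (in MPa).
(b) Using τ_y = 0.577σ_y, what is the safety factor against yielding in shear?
(a) For a solid circular shaft, τ_max = T·r/J with J = π·r^4/2, i.e. τ_max = 2·T / (π·r^3). Convert r = 43 mm = 0.043 m.
  τ_max = (2 × 134) / (π × 0.043^3) = 1.073 × 10⁶ Pa = 1.073 MPa
(b) τ_y = 0.577 × 160 = 92.32 MPa
  SF = τ_y/τ_max = 92.32 / 1.073 = 86.04
Final answer: (a) τ_max = 1.073 MPa, (b) SF = 86.04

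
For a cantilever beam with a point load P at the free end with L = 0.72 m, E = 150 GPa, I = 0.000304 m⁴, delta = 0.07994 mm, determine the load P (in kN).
Model: a cantilever beam with a point load P at the free end, so delta = (P·L^3) / (3·E·I).
Solve for P: P = (3·delta·E·I) / L^3.
Convert to SI units:
  E = 150 GPa = 1.5 × 10¹¹ Pa
  delta = 0.07994 mm = 7.994 × 10⁻⁵ m
Substitute:
  P = (3 × (7.994 × 10⁻⁵) × (1.5 × 10¹¹) × 0.000304) / 0.72^3
  P = 29300 N
Convert: P = 29300 N = 29.3 kN
Final answer: P = 29.3 kN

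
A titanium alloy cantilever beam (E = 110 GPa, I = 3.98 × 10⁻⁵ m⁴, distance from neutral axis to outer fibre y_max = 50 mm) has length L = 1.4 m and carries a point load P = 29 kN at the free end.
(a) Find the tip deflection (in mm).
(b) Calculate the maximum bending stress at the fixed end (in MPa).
(a) Tip deflection of a cantilever with an end point load: δ = P·L^3 / (3·E·I). Convert P = 29 kN = 29000 N, E = 110 GPa = 1.1 × 10¹¹ Pa.
  δ = (29000 × 1.4^3) / (3 × (1.1 × 10¹¹) × (3.98 × 10⁻⁵)) = 0.006059 m = 6.059 mm
(b) Maximum bending moment at the fixed end: M = P·L = 29000 × 1.4 = 40600 N·m. Convert y_max = 50 mm = 0.05 m.
  σ = M·y_max / I = (40600 × 0.05) / (3.98 × 10⁻⁵) = 5.101 × 10⁷ Pa = 51.01 MPa
Final answer: (a) δ = 6.059 mm, (b) σ = 51.01 MPa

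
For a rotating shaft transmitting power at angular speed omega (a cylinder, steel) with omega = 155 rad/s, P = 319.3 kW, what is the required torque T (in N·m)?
Model: a rotating shaft transmitting power at angular speed omega, so P = T·omega.
Solve for T: T = P / omega.
Convert to SI units:
  P = 319.3 kW = 319300 W
Substitute:
  T = 319300 / 155
  T = 2060 N·m
Final answer: T = 2060 N·m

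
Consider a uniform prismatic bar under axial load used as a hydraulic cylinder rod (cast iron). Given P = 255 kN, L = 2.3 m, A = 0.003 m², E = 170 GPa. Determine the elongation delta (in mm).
Model: a uniform prismatic bar under axial load, so delta = (P·L) / (A·E).
Convert to SI units:
  P = 255 kN = 255000 N
  E = 170 GPa = 1.7 × 10¹¹ Pa
Substitute:
  delta = (255000 × 2.3) / (0.003 × (1.7 × 10¹¹))
  delta = 0.00115 m
Convert: delta = 0.00115 m = 1.15 mm
Final answer: delta = 1.15 mm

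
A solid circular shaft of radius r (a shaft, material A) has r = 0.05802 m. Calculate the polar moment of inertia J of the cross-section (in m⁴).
Model: a solid circular shaft of radius r, so J = (π·r^4) / 2.
Substitute:
  J = (π × 0.05802^4) / 2
  J = 1.78 × 10⁻⁵ m⁴
Final answer: J = 1.78 × 10⁻⁵ m⁴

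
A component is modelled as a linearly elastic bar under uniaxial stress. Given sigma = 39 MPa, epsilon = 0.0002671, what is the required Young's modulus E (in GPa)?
Model: a linearly elastic bar under uniaxial stress, so epsilon = sigma / E.
Solve for E: E = sigma / epsilon.
Convert to SI units:
  sigma = 39 MPa = 3.9 × 10⁷ Pa
Substitute:
  E = (3.9 × 10⁷) / 0.0002671
  E = 1.46 × 10¹¹ Pa
Convert: E = 1.46 × 10¹¹ Pa = 146 GPa
Final answer: E = 146 GPa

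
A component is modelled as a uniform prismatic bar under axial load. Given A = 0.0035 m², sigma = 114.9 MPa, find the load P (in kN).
Model: a uniform prismatic bar under axial load, so sigma = P / A.
Solve for P: P = sigma·A.
Convert to SI units:
  sigma = 114.9 MPa = 1.149 × 10⁸ Pa
Substitute:
  P = (1.149 × 10⁸) × 0.0035
  P = 402200 N
Convert: P = 402200 N = 402.2 kN
Final answer: P = 402.2 kN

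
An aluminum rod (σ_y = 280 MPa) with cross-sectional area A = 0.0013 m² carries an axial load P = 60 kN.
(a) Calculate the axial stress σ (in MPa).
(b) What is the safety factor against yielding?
(a) Axial stress σ = P/A. Convert P = 60 kN = 60000 N.
  σ = 60000 / 0.0013 = 4.615 × 10⁷ Pa = 46.15 MPa
(b) Safety factor SF = σ_y/σ = 280 / 46.15 = 6.067
Final answer: (a) σ = 46.15 MPa, (b) SF = 6.067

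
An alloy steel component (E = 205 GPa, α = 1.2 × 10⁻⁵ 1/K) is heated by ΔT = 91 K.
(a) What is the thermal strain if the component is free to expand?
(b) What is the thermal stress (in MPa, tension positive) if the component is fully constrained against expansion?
(a) Free thermal strain ε_th = α·ΔT = (1.2 × 10⁻⁵) × 91 = 0.001092
(b) Fully constrained, the expansion is suppressed, so σ = -E·α·ΔT. Convert E = 205 GPa = 2.05 × 10¹¹ Pa.
  σ = -(2.05 × 10¹¹) × (1.2 × 10⁻⁵) × 91 = -2.239 × 10⁸ Pa = -223.9 MPa (compressive)
Final answer: (a) ε_th = 0.001092, (b) σ = -223.9 MPa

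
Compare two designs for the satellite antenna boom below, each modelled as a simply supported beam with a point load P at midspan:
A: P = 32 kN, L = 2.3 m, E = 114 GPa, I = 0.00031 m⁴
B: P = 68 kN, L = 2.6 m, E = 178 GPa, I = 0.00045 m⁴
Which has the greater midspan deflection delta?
Model: a simply supported beam with a point load P at midspan, so delta = (P·L^3) / (48·E·I) (SI units).
  A: delta = (32000 × 2.3^3) / (48 × (1.14 × 10¹¹) × 0.00031) = 0.0002295 m = 0.2295 mm
  B: delta = (68000 × 2.6^3) / (48 × (1.78 × 10¹¹) × 0.00045) = 0.0003109 m = 0.3109 mm
0.3109 mm > 0.2295 mm, so B is larger.
Final answer: B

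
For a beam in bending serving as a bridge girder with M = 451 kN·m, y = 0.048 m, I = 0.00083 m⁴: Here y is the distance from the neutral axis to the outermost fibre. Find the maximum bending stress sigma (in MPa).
Model: a beam in bending, so sigma = (M·y) / I.
Convert to SI units:
  M = 451 kN·m = 451000 N·m
Substitute:
  sigma = (451000 × 0.048) / 0.00083
  sigma = 2.608 × 10⁷ Pa
Convert: sigma = 2.608 × 10⁷ Pa = 26.08 MPa
Final answer: sigma = 26.08 MPa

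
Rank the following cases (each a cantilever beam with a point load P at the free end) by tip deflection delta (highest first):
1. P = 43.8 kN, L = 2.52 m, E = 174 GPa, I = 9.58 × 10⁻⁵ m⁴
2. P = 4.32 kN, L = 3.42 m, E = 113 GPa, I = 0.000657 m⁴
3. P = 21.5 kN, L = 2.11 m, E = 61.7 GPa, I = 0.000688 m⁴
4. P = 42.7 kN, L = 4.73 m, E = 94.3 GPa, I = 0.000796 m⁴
Model: a cantilever beam with a point load P at the free end, so delta = (P·L^3) / (3·E·I) (SI units).
  Case 1: delta = (43800 × 2.52^3) / (3 × (1.74 × 10¹¹) × (9.58 × 10⁻⁵)) = 0.01402 m = 14.02 mm
  Case 2: delta = (4320 × 3.42^3) / (3 × (1.13 × 10¹¹) × 0.000657) = 0.0007759 m = 0.7759 mm
  Case 3: delta = (21500 × 2.11^3) / (3 × (6.17 × 10¹⁰) × 0.000688) = 0.001586 m = 1.586 mm
  Case 4: delta = (42700 × 4.73^3) / (3 × (9.43 × 10¹⁰) × 0.000796) = 0.02007 m = 20.07 mm
Ordering: 20.07 mm (case 4) > 14.02 mm (case 1) > 1.586 mm (case 3) > 0.7759 mm (case 2)
Final answer: 4, 1, 3, 2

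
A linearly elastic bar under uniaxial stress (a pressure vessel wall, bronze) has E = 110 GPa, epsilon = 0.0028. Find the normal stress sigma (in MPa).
Model: a linearly elastic bar under uniaxial stress, so sigma = E·epsilon.
Convert to SI units:
  E = 110 GPa = 1.1 × 10¹¹ Pa
Substitute:
  sigma = (1.1 × 10¹¹) × 0.0028
  sigma = 3.08 × 10⁸ Pa
Convert: sigma = 3.08 × 10⁸ Pa = 308 MPa
Final answer: sigma = 308 MPa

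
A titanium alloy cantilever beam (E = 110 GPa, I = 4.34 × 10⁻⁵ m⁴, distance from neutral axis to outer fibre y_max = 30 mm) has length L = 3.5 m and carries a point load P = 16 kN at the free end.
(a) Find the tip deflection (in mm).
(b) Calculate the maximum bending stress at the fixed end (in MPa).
(a) Tip deflection of a cantilever with an end point load: δ = P·L^3 / (3·E·I). Convert P = 16 kN = 16000 N, E = 110 GPa = 1.1 × 10¹¹ Pa.
  δ = (16000 × 3.5^3) / (3 × (1.1 × 10¹¹) × (4.34 × 10⁻⁵)) = 0.0479 m = 47.9 mm
(b) Maximum bending moment at the fixed end: M = P·L = 16000 × 3.5 = 56000 N·m. Convert y_max = 30 mm = 0.03 m.
  σ = M·y_max / I = (56000 × 0.03) / (4.34 × 10⁻⁵) = 3.871 × 10⁷ Pa = 38.71 MPa
Final answer: (a) δ = 47.9 mm, (b) σ = 38.71 MPa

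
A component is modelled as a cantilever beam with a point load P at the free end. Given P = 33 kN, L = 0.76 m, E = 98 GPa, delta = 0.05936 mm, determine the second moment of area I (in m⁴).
Model: a cantilever beam with a point load P at the free end, so delta = (P·L^3) / (3·E·I).
Solve for I: I = (P·L^3) / (3·delta·E).
Convert to SI units:
  P = 33 kN = 33000 N
  E = 98 GPa = 9.8 × 10¹⁰ Pa
  delta = 0.05936 mm = 5.936 × 10⁻⁵ m
Substitute:
  I = (33000 × 0.76^3) / (3 × (5.936 × 10⁻⁵) × (9.8 × 10¹⁰))
  I = 0.0008301 m⁴
Final answer: I = 0.0008301 m⁴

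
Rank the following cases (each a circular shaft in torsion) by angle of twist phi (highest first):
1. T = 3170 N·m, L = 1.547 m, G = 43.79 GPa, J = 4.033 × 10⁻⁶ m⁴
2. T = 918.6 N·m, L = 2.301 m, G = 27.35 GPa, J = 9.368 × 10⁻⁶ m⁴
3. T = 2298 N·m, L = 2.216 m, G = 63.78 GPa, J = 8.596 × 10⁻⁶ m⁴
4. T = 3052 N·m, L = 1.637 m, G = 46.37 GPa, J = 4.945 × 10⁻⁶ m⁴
Model: a circular shaft in torsion, so phi = (T·L) / (G·J) (SI units).
  Case 1: phi = (3170 × 1.547) / ((4.379 × 10¹⁰) × (4.033 × 10⁻⁶)) = 0.02777 rad = 1.591°
  Case 2: phi = (918.6 × 2.301) / ((2.735 × 10¹⁰) × (9.368 × 10⁻⁶)) = 0.00825 rad = 0.4727°
  Case 3: phi = (2298 × 2.216) / ((6.378 × 10¹⁰) × (8.596 × 10⁻⁶)) = 0.009288 rad = 0.5322°
  Case 4: phi = (3052 × 1.637) / ((4.637 × 10¹⁰) × (4.945 × 10⁻⁶)) = 0.02179 rad = 1.248°
Ordering: 1.591° (case 1) > 1.248° (case 4) > 0.5322° (case 3) > 0.4727° (case 2)
Final answer: 1, 4, 3, 2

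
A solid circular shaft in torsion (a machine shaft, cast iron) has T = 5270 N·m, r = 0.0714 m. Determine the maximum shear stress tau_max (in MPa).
Model: a solid circular shaft in torsion, so tau_max = (2·T) / (π·r^3).
Substitute:
  tau_max = (2 × 5270) / (π × 0.0714^3)
  tau_max = 9.217 × 10⁶ Pa
Convert: tau_max = 9.217 × 10⁶ Pa = 9.217 MPa
Final answer: tau_max = 9.217 MPa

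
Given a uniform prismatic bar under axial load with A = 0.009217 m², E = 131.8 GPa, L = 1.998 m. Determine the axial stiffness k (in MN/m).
Model: a uniform prismatic bar under axial load, so k = (A·E) / L.
Convert to SI units:
  E = 131.8 GPa = 1.318 × 10¹¹ Pa
Substitute:
  k = (0.009217 × (1.318 × 10¹¹)) / 1.998
  k = 6.08 × 10⁸ N/m
Convert: k = 6.08 × 10⁸ N/m = 608 MN/m
Final answer: k = 608 MN/m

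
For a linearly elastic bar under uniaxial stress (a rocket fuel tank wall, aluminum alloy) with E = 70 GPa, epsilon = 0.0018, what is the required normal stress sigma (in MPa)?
Model: a linearly elastic bar under uniaxial stress, so epsilon = sigma / E.
Solve for sigma: sigma = epsilon·E.
Convert to SI units:
  E = 70 GPa = 7 × 10¹⁰ Pa
Substitute:
  sigma = 0.0018 × (7 × 10¹⁰)
  sigma = 1.26 × 10⁸ Pa
Convert: sigma = 1.26 × 10⁸ Pa = 126 MPa
Final answer: sigma = 126 MPa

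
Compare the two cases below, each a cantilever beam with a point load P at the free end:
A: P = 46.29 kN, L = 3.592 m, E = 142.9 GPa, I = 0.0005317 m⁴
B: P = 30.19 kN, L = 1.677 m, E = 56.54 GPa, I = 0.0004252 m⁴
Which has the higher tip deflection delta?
Model: a cantilever beam with a point load P at the free end, so delta = (P·L^3) / (3·E·I) (SI units).
  A: delta = (46290 × 3.592^3) / (3 × (1.429 × 10¹¹) × 0.0005317) = 0.009412 m = 9.412 mm
  B: delta = (30190 × 1.677^3) / (3 × (5.654 × 10¹⁰) × 0.0004252) = 0.001974 m = 1.974 mm
9.412 mm > 1.974 mm, so A is larger.
Final answer: A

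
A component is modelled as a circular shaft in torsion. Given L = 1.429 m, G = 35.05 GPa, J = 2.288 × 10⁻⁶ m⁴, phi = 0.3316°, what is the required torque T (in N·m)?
Model: a circular shaft in torsion, so phi = (T·L) / (G·J).
Solve for T: T = (phi·G·J) / L.
Convert to SI units:
  G = 35.05 GPa = 3.505 × 10¹⁰ Pa
  phi = 0.3316° = 0.005788 rad
Substitute:
  T = (0.005788 × (3.505 × 10¹⁰) × (2.288 × 10⁻⁶)) / 1.429
  T = 324.8 N·m
Final answer: T = 324.8 N·m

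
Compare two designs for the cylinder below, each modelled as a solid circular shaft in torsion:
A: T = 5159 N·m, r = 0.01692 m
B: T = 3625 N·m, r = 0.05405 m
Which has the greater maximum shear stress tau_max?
Model: a solid circular shaft in torsion, so tau_max = (2·T) / (π·r^3) (SI units).
  A: tau_max = (2 × 5159) / (π × 0.01692^3) = 6.78 × 10⁸ Pa = 678 MPa
  B: tau_max = (2 × 3625) / (π × 0.05405^3) = 1.462 × 10⁷ Pa = 14.62 MPa
678 MPa > 14.62 MPa, so A is larger.
Final answer: A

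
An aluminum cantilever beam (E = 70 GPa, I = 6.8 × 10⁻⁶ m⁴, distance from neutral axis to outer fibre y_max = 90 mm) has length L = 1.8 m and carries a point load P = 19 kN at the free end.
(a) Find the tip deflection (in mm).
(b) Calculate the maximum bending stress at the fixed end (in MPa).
(a) Tip deflection of a cantilever with an end point load: δ = P·L^3 / (3·E·I). Convert P = 19 kN = 19000 N, E = 70 GPa = 7 × 10¹⁰ Pa.
  δ = (19000 × 1.8^3) / (3 × (7 × 10¹⁰) × (6.8 × 10⁻⁶)) = 0.0776 m = 77.6 mm
(b) Maximum bending moment at the fixed end: M = P·L = 19000 × 1.8 = 34200 N·m. Convert y_max = 90 mm = 0.09 m.
  σ = M·y_max / I = (34200 × 0.09) / (6.8 × 10⁻⁶) = 4.526 × 10⁸ Pa = 452.6 MPa
Final answer: (a) δ = 77.6 mm, (b) σ = 452.6 MPa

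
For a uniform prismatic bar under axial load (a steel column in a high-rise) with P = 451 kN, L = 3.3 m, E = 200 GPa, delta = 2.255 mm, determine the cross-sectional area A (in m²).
Model: a uniform prismatic bar under axial load, so delta = (P·L) / (A·E).
Solve for A: A = (P·L) / (delta·E).
Convert to SI units:
  P = 451 kN = 451000 N
  E = 200 GPa = 2 × 10¹¹ Pa
  delta = 2.255 mm = 0.002255 m
Substitute:
  A = (451000 × 3.3) / (0.002255 × (2 × 10¹¹))
  A = 0.0033 m²
Final answer: A = 0.0033 m²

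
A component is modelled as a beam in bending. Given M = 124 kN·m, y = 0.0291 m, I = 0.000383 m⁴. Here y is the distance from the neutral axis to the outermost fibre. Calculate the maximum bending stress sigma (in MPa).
Model: a beam in bending, so sigma = (M·y) / I.
Convert to SI units:
  M = 124 kN·m = 124000 N·m
Substitute:
  sigma = (124000 × 0.0291) / 0.000383
  sigma = 9.421 × 10⁶ Pa
Convert: sigma = 9.421 × 10⁶ Pa = 9.421 MPa
Final answer: sigma = 9.421 MPa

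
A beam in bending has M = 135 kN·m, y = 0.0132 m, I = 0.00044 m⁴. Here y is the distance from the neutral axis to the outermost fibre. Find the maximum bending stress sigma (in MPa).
Model: a beam in bending, so sigma = (M·y) / I.
Convert to SI units:
  M = 135 kN·m = 135000 N·m
Substitute:
  sigma = (135000 × 0.0132) / 0.00044
  sigma = 4.05 × 10⁶ Pa
Convert: sigma = 4.05 × 10⁶ Pa = 4.05 MPa
Final answer: sigma = 4.05 MPa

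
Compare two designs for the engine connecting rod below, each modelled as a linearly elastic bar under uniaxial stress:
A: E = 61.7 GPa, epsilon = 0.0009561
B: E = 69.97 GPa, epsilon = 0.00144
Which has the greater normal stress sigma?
Model: a linearly elastic bar under uniaxial stress, so sigma = E·epsilon (SI units).
  A: sigma = (6.17 × 10¹⁰) × 0.0009561 = 5.899 × 10⁷ Pa = 58.99 MPa
  B: sigma = (6.997 × 10¹⁰) × 0.00144 = 1.008 × 10⁸ Pa = 100.8 MPa
100.8 MPa > 58.99 MPa, so B is larger.
Final answer: B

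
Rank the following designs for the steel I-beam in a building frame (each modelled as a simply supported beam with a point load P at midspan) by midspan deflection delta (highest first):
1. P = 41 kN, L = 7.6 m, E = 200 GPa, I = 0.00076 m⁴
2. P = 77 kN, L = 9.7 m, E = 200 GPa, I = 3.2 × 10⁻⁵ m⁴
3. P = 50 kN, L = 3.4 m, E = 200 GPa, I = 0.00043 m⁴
Model: a simply supported beam with a point load P at midspan, so delta = (P·L^3) / (48·E·I) (SI units).
  Case 1: delta = (41000 × 7.6^3) / (48 × (2 × 10¹¹) × 0.00076) = 0.002467 m = 2.467 mm
  Case 2: delta = (77000 × 9.7^3) / (48 × (2 × 10¹¹) × (3.2 × 10⁻⁵)) = 0.2288 m = 228.8 mm
  Case 3: delta = (50000 × 3.4^3) / (48 × (2 × 10¹¹) × 0.00043) = 0.0004761 m = 0.4761 mm
Ordering: 228.8 mm (case 2) > 2.467 mm (case 1) > 0.4761 mm (case 3)
Final answer: 2, 1, 3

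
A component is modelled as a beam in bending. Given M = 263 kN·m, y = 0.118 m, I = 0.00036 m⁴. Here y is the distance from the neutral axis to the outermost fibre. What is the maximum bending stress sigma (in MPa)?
Model: a beam in bending, so sigma = (M·y) / I.
Convert to SI units:
  M = 263 kN·m = 263000 N·m
Substitute:
  sigma = (263000 × 0.118) / 0.00036
  sigma = 8.621 × 10⁷ Pa
Convert: sigma = 8.621 × 10⁷ Pa = 86.21 MPa
Final answer: sigma = 86.21 MPa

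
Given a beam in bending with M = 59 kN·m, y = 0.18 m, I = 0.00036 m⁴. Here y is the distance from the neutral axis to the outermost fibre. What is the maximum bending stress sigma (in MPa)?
Model: a beam in bending, so sigma = (M·y) / I.
Convert to SI units:
  M = 59 kN·m = 59000 N·m
Substitute:
  sigma = (59000 × 0.18) / 0.00036
  sigma = 2.95 × 10⁷ Pa
Convert: sigma = 2.95 × 10⁷ Pa = 29.5 MPa
Final answer: sigma = 29.5 MPa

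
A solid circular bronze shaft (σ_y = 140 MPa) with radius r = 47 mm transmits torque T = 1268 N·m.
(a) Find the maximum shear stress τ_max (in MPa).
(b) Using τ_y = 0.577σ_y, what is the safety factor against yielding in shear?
(a) For a solid circular shaft, τ_max = T·r/J with J = π·r^4/2, i.e. τ_max = 2·T / (π·r^3). Convert r = 47 mm = 0.047 m.
  τ_max = (2 × 1268) / (π × 0.047^3) = 7.775 × 10⁶ Pa = 7.775 MPa
(b) τ_y = 0.577 × 140 = 80.78 MPa
  SF = τ_y/τ_max = 80.78 / 7.775 = 10.39
Final answer: (a) τ_max = 7.775 MPa, (b) SF = 10.39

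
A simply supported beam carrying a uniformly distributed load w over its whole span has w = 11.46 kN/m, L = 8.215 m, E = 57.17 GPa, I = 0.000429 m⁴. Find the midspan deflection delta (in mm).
Model: a simply supported beam carrying a uniformly distributed load w over its whole span, so delta = (5·w·L^4) / (384·E·I).
Convert to SI units:
  w = 11.46 kN/m = 11460 N/m
  E = 57.17 GPa = 5.717 × 10¹⁰ Pa
Substitute:
  delta = (5 × 11460 × 8.215^4) / (384 × (5.717 × 10¹⁰) × 0.000429)
  delta = 0.02771 m
Convert: delta = 0.02771 m = 27.71 mm
Final answer: delta = 27.71 mm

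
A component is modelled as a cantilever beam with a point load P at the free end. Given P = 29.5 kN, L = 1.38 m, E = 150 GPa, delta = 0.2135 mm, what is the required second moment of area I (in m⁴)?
Model: a cantilever beam with a point load P at the free end, so delta = (P·L^3) / (3·E·I).
Solve for I: I = (P·L^3) / (3·delta·E).
Convert to SI units:
  P = 29.5 kN = 29500 N
  E = 150 GPa = 1.5 × 10¹¹ Pa
  delta = 0.2135 mm = 0.0002135 m
Substitute:
  I = (29500 × 1.38^3) / (3 × 0.0002135 × (1.5 × 10¹¹))
  I = 0.000807 m⁴
Final answer: I = 0.000807 m⁴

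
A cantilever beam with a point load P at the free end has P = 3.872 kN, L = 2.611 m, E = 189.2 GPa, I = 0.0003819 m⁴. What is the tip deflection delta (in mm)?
Model: a cantilever beam with a point load P at the free end, so delta = (P·L^3) / (3·E·I).
Convert to SI units:
  P = 3.872 kN = 3872 N
  E = 189.2 GPa = 1.892 × 10¹¹ Pa
Substitute:
  delta = (3872 × 2.611^3) / (3 × (1.892 × 10¹¹) × 0.0003819)
  delta = 0.000318 m
Convert: delta = 0.000318 m = 0.318 mm
Final answer: delta = 0.318 mm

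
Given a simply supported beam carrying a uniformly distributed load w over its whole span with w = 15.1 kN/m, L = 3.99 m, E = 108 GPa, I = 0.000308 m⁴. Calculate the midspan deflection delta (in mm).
Model: a simply supported beam carrying a uniformly distributed load w over its whole span, so delta = (5·w·L^4) / (384·E·I).
Convert to SI units:
  w = 15.1 kN/m = 15100 N/m
  E = 108 GPa = 1.08 × 10¹¹ Pa
Substitute:
  delta = (5 × 15100 × 3.99^4) / (384 × (1.08 × 10¹¹) × 0.000308)
  delta = 0.001498 m
Convert: delta = 0.001498 m = 1.498 mm
Final answer: delta = 1.498 mm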